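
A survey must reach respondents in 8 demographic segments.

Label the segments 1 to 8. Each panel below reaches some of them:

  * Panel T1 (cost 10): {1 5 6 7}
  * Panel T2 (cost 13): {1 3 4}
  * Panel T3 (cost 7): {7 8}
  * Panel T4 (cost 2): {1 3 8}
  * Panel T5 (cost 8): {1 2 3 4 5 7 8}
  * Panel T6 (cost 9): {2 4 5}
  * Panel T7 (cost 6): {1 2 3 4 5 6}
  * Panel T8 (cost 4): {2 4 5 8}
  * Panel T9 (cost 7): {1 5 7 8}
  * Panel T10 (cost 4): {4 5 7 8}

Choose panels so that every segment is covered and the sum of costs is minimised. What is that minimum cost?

10

T7, T10 together cover every segment (T7 ∪ T10 = {1, 2, 3, 4, 5, 6, 7, 8}); total cost 6 + 4 = 10.
The greedy pick T4, T8, T10, T7 costs 16; no covering selection beats 10.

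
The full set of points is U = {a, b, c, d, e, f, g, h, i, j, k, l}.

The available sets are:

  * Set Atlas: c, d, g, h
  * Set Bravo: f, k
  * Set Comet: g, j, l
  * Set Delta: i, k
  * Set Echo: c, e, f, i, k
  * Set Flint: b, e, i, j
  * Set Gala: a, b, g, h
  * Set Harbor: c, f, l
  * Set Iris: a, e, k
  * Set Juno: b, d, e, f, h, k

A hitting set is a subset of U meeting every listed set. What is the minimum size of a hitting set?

Take T = {b, d, k, l}. Each listed set contains at least one of these, so T is a hitting set of size 4.
No choice of 3 points meets every set, so 4 is the minimum.

4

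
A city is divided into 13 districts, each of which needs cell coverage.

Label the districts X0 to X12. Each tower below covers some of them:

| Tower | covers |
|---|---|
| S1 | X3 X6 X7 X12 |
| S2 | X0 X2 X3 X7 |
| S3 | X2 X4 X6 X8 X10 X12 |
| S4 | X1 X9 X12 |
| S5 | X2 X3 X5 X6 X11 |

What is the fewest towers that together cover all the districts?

4

S2 and S3 and S4 and S5 together: S2 ∪ S3 ∪ S4 ∪ S5 = {X0, X1, X2, X3, X4, X5, X6, X7, X8, X9, X10, X11, X12} — every district is covered.
Only S3 contains X4, so S3 is forced; the remaining 7 districts need at least 3 more towers (each remaining tower adds at most 3) — so at least 4 towers are needed, and 4 is optimal.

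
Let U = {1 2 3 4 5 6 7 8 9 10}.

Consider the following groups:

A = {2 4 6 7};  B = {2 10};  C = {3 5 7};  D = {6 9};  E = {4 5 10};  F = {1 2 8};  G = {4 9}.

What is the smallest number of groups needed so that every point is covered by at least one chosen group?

4

C and D and E and F together: C ∪ D ∪ E ∪ F = {1, 2, 3, 4, 5, 6, 7, 8, 9, 10} — every point is covered.
Only F contains 1, so F is forced; the remaining 7 points need at least 3 more groups (each remaining group adds at most 3) — so at least 4 groups are needed, and 4 is optimal.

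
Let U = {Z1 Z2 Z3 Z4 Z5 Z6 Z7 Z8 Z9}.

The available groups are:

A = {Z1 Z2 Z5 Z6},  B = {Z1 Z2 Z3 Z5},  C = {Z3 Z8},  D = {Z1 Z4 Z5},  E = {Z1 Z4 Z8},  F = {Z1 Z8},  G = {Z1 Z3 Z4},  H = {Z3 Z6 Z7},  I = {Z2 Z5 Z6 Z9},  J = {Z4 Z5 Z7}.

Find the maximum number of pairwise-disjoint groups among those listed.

2

F, I are pairwise disjoint (F={Z1,Z8}; I={Z2,Z5,Z6,Z9}).
Every remaining group overlaps one of these, and no 3 of the listed groups are pairwise disjoint, so 2 is the maximum.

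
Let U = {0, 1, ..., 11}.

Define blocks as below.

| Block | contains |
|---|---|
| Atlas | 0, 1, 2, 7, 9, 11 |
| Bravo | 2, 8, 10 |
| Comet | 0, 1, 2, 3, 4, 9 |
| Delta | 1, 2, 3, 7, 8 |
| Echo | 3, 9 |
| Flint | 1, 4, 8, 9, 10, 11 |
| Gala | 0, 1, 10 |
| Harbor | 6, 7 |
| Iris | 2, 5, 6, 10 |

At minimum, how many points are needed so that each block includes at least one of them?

The 3 points {3, 7, 10} hit every block.
The blocks Echo, Gala, Harbor are pairwise disjoint, so any hitting set needs a separate point for each — at least 3. Hence 3 is optimal.

3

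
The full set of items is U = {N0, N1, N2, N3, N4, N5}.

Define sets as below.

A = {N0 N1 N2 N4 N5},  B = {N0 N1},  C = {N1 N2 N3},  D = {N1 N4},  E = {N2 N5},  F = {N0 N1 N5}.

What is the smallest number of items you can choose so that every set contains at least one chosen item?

Take H = {N1, N5}. Each listed set contains at least one of these, so H is a hitting set of size 2.
The sets D, E are pairwise disjoint, so any hitting set needs a separate item for each — at least 2. Hence 2 is optimal.

2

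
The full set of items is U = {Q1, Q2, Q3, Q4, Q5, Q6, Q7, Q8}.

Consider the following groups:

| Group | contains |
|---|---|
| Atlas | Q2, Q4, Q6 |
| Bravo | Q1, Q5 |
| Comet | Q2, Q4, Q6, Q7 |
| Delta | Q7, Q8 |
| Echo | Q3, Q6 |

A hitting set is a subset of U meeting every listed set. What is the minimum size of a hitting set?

3

Take H = {Q5, Q6, Q7}. Each listed group contains at least one of these, so H is a hitting set of size 3.
The groups Atlas, Bravo, Delta are pairwise disjoint, so any hitting set needs a separate item for each — at least 3. Hence 3 is optimal.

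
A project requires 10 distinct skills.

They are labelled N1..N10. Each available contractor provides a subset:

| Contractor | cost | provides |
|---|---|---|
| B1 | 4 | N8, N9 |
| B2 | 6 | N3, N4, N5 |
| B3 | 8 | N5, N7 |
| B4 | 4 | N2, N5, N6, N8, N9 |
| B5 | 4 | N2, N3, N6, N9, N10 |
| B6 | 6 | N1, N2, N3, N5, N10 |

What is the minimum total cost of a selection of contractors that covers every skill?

24

B2, B3, B4, B6 together cover every skill (B2 ∪ B3 ∪ B4 ∪ B6 = {N1, N2, N3, N4, N5, N6, N7, N8, N9, N10}); total cost 6 + 8 + 4 + 6 = 24.
The greedy pick B4, B5, B2, B6, B3 costs 28; no covering selection beats 24.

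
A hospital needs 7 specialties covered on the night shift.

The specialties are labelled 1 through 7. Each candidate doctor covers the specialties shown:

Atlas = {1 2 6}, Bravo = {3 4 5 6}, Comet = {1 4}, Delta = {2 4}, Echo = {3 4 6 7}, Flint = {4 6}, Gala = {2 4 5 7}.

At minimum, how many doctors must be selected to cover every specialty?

Bravo and Comet and Gala together: Bravo ∪ Comet ∪ Gala = {1, 2, 3, 4, 5, 6, 7} — every specialty is covered.
No 2 of the 7 doctors cover everything (all 21 combinations miss at least one specialty), so 3 is optimal.

3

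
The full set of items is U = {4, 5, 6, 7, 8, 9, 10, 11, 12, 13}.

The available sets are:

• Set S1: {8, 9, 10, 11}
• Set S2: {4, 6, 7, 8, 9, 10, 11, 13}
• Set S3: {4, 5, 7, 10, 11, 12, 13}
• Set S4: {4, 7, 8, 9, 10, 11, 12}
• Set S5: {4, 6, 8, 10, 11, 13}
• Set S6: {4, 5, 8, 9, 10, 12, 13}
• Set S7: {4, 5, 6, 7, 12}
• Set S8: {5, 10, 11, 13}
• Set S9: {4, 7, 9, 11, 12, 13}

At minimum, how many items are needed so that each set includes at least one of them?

Take H = {7, 10}. Each listed set contains at least one of these, so H is a hitting set of size 2.
The sets S1, S7 are pairwise disjoint, so any hitting set needs a separate item for each — at least 2. Hence 2 is optimal.

2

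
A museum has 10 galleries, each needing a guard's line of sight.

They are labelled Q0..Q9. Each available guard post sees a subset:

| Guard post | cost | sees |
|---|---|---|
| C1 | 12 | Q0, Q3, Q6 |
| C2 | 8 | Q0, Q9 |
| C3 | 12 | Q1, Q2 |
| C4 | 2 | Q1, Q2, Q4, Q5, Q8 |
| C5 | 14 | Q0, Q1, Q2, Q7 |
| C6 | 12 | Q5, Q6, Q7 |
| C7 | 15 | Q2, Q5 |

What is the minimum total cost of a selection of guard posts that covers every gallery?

C1, C2, C4, C6 together cover every gallery (C1 ∪ C2 ∪ C4 ∪ C6 = {Q0, Q1, Q2, Q3, Q4, Q5, Q6, Q7, Q8, Q9}); total cost 12 + 8 + 2 + 12 = 34.
No covering selection has total cost below 34.

34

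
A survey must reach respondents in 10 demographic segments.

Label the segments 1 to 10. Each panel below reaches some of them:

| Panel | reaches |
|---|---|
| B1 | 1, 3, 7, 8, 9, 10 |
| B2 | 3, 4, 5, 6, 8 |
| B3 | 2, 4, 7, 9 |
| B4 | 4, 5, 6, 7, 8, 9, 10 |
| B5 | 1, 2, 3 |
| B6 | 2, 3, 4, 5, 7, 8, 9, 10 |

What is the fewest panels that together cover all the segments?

B4 and B5 together: B4 ∪ B5 = {1, 2, 3, 4, 5, 6, 7, 8, 9, 10} — every segment is covered.
No single panel has all 10 segments (the largest, B6, has 8), so 2 is optimal.

2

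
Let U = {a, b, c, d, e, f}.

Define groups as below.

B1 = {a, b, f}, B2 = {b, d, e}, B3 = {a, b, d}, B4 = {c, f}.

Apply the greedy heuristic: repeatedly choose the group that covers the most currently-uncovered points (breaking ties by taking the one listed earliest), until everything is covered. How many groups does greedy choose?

Greedy: pick B1 (covers 3 new) → pick B2 (covers 2 new) → pick B4 (covers 1 new). Total picks: 3.

3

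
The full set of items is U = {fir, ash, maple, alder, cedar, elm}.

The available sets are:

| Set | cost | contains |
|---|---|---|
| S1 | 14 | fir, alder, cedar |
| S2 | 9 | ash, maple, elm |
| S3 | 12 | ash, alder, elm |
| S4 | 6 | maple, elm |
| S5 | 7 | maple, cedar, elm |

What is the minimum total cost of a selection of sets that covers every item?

23

S1, S2 together cover every item (S1 ∪ S2 = {fir, ash, maple, alder, cedar, elm}); total cost 14 + 9 = 23.
The greedy pick S5, S3, S1 costs 33; no covering selection beats 23.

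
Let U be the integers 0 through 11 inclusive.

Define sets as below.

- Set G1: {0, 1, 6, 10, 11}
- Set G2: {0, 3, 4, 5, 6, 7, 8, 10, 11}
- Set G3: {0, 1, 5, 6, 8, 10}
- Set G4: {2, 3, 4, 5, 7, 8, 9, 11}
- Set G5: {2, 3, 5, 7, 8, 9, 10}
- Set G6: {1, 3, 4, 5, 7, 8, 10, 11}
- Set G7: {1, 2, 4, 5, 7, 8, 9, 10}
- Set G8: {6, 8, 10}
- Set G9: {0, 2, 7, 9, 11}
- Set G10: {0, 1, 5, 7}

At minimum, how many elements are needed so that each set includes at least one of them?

The 2 elements {0, 8} hit every set.
The sets G8, G10 are pairwise disjoint, so any hitting set needs a separate element for each — at least 2. Hence 2 is optimal.

2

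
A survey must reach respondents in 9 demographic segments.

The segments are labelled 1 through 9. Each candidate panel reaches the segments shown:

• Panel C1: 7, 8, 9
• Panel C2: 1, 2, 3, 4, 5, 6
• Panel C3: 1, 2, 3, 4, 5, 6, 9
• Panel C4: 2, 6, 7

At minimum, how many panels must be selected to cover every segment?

2

C1 and C2 together: C1 ∪ C2 = {1, 2, 3, 4, 5, 6, 7, 8, 9} — every segment is covered.
No single panel has all 9 segments (the largest, C3, has 7), so 2 is optimal.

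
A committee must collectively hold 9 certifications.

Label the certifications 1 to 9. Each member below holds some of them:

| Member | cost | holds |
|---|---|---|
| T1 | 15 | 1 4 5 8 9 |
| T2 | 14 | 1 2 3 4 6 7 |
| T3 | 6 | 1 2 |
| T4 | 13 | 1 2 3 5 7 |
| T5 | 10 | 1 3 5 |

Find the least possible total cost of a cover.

29

T1, T2 together cover every certification (T1 ∪ T2 = {1, 2, 3, 4, 5, 6, 7, 8, 9}); total cost 15 + 14 = 29.
No covering selection has total cost below 29.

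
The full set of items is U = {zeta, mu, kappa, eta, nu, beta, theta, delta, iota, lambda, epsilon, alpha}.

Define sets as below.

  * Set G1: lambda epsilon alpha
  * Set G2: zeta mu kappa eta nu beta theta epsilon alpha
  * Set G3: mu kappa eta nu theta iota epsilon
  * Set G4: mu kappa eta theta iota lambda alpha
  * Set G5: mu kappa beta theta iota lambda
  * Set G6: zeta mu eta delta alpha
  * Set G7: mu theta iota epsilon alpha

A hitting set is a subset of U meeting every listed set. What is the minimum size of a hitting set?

H = {kappa, alpha} meets every set (each contains at least one member of H), and |H| = 2.
No single item lies in every set, so at least 2 are needed and 2 is optimal.

2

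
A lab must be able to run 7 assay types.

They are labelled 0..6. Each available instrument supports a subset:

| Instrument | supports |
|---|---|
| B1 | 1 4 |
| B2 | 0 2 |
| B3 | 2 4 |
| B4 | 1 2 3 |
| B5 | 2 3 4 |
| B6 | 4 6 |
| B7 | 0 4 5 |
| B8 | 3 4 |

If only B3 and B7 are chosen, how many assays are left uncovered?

3

Union of B3, B7 = {0, 2, 4, 5}.
Not covered: 1, 3, 6 — 3 assays.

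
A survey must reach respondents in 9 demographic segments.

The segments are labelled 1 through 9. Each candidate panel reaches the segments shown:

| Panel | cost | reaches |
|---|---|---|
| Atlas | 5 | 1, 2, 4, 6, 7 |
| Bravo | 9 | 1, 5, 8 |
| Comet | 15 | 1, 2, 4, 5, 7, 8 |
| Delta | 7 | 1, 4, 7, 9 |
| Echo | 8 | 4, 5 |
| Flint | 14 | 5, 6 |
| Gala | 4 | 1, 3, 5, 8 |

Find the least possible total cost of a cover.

16

Atlas, Delta, Gala together cover every segment (Atlas ∪ Delta ∪ Gala = {1, 2, 3, 4, 5, 6, 7, 8, 9}); total cost 5 + 7 + 4 = 16.
No covering selection has total cost below 16.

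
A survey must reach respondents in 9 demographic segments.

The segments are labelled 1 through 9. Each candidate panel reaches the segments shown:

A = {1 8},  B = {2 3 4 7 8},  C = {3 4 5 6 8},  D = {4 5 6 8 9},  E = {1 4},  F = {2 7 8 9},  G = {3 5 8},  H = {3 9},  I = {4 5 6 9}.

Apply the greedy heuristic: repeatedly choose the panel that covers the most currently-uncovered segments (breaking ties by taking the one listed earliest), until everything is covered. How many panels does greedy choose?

3

Greedy: pick B (covers 5 new) → pick D (covers 3 new) → pick A (covers 1 new). Total picks: 3.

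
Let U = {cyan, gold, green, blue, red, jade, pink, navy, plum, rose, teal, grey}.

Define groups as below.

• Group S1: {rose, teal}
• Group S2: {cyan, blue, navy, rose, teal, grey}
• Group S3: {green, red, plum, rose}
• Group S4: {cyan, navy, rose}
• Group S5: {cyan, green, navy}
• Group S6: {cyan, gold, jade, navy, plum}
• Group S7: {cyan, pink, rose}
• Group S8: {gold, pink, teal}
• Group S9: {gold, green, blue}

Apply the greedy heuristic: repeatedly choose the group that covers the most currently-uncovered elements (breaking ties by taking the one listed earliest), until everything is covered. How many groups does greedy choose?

Greedy: pick S2 (covers 6 new) → pick S3 (covers 3 new) → pick S6 (covers 2 new) → pick S7 (covers 1 new). Total picks: 4.

4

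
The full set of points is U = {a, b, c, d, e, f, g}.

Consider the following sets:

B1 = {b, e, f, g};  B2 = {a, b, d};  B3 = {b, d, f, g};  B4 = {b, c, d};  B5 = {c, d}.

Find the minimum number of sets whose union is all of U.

B1 and B2 and B5 together: B1 ∪ B2 ∪ B5 = {a, b, c, d, e, f, g} — every point is covered.
Only B2 contains a, so B2 is forced; the remaining 4 points need at least 2 more sets (each remaining set adds at most 3) — so at least 3 sets are needed, and 3 is optimal.

3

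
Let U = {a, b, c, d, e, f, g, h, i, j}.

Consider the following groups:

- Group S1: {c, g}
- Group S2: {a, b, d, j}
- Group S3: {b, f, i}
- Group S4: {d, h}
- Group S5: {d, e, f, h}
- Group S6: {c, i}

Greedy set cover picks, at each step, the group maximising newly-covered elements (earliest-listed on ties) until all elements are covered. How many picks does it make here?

Greedy: pick S2 (covers 4 new) → pick S5 (covers 3 new) → pick S1 (covers 2 new) → pick S3 (covers 1 new). Total picks: 4.

4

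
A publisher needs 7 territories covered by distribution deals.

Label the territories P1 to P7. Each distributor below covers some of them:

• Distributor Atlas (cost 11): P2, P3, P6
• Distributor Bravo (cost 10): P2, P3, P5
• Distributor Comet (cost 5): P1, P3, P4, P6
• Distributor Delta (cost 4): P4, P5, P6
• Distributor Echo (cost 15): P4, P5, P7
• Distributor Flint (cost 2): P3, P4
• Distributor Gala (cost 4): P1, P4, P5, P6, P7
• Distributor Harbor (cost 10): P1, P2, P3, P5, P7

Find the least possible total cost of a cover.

14

Gala, Harbor together cover every territory (Gala ∪ Harbor = {P1, P2, P3, P4, P5, P6, P7}); total cost 4 + 10 = 14.
The greedy pick Gala, Flint, Bravo costs 16; no covering selection beats 14.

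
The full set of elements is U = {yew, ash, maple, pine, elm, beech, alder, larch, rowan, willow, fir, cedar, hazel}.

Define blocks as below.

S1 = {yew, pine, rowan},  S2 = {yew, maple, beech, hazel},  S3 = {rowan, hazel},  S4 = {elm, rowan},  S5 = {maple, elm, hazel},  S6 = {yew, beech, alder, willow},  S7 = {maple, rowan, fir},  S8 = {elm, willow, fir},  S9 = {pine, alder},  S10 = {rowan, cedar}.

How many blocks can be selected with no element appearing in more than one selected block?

S2, S8, S9, S10 are pairwise disjoint (S2={yew,maple,beech,hazel}; S8={elm,willow,fir}; S9={pine,alder}; S10={rowan,cedar}).
Every remaining block overlaps one of these, and no 5 of the listed blocks are pairwise disjoint, so 4 is the maximum.

4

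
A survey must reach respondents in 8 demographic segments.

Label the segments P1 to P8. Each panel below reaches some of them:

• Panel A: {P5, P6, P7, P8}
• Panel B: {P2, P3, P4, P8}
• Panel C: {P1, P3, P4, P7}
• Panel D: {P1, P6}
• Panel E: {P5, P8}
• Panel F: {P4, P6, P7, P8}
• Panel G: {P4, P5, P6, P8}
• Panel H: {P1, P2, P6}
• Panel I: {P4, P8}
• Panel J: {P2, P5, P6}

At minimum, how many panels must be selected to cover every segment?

3

Take {B, C, G}. Their union is {P1, P2, P3, P4, P5, P6, P7, P8}, which is all 8 segments.
No 2 of the 10 panels cover everything (all 45 combinations miss at least one segment), so 3 is optimal.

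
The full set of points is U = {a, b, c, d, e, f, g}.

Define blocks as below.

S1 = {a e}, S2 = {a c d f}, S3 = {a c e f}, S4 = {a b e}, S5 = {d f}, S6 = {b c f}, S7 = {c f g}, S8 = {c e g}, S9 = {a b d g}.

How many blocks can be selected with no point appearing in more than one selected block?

2

S5, S8 are pairwise disjoint (S5={d,f}; S8={c,e,g}).
Every remaining block overlaps one of these, and no 3 of the listed blocks are pairwise disjoint, so 2 is the maximum.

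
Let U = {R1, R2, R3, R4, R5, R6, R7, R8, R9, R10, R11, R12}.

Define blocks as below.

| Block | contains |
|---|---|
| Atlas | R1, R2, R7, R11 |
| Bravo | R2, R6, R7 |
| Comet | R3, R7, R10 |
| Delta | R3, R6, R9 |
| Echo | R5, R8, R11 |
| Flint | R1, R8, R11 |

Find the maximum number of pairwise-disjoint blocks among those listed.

2

Bravo, Flint are pairwise disjoint (Bravo={R2,R6,R7}; Flint={R1,R8,R11}).
Every remaining block overlaps one of these, and no 3 of the listed blocks are pairwise disjoint, so 2 is the maximum.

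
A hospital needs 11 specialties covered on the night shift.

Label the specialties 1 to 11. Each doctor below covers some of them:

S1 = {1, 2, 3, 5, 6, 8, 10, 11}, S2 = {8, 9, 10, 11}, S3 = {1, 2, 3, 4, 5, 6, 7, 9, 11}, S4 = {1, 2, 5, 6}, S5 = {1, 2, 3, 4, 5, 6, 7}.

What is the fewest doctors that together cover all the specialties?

S2 and S3 together: S2 ∪ S3 = {1, 2, 3, 4, 5, 6, 7, 8, 9, 10, 11} — every specialty is covered.
No single doctor has all 11 specialties (the largest, S3, has 9), so 2 is optimal.

2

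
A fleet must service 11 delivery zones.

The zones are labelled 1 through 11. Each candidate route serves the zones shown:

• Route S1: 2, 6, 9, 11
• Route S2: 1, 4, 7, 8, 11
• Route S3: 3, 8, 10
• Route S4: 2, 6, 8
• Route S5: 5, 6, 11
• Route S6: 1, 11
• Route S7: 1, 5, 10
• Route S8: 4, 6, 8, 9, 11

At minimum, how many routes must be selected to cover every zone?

S1 and S2 and S3 and S5 together: S1 ∪ S2 ∪ S3 ∪ S5 = {1, 2, 3, 4, 5, 6, 7, 8, 9, 10, 11} — every zone is covered.
No 3 of the 8 routes cover everything (all 56 combinations miss at least one zone), so 4 is optimal.

4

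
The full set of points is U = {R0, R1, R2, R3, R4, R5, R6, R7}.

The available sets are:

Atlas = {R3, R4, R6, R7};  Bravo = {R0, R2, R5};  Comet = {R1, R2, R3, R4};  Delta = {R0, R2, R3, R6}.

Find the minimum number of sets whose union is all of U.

3

Atlas, Bravo, and Comet cover everything between them: the union {R0, R1, R2, R3, R4, R5, R6, R7} is all of U.
Only Comet contains R1, so Comet is forced; the remaining 4 points need at least 2 more sets (each remaining set adds at most 2) — so at least 3 sets are needed, and 3 is optimal.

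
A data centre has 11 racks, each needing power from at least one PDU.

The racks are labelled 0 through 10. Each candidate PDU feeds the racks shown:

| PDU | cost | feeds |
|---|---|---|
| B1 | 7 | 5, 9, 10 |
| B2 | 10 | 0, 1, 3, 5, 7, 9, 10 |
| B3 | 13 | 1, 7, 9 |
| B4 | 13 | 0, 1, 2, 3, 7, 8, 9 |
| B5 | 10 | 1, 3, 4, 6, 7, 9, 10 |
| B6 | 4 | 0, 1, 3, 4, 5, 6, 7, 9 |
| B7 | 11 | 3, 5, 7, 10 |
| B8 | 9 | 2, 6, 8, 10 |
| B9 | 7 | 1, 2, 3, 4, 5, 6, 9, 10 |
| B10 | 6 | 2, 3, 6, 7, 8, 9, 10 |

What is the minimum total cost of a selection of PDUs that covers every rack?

10

B6, B10 together cover every rack (B6 ∪ B10 = {0, 1, 2, 3, 4, 5, 6, 7, 8, 9, 10}); total cost 4 + 6 = 10.
No covering selection has total cost below 10.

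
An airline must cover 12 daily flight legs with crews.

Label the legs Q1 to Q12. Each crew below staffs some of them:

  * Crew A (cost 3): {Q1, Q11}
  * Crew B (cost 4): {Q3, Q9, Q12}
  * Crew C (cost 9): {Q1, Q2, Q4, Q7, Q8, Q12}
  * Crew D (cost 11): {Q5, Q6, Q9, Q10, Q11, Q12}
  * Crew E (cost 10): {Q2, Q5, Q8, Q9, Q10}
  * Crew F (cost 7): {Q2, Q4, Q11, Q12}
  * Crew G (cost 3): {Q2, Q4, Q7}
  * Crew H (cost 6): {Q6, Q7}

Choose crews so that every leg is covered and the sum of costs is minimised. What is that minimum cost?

24

B, C, D together cover every leg (B ∪ C ∪ D = {Q1, Q2, Q3, Q4, Q5, Q6, Q7, Q8, Q9, Q10, Q11, Q12}); total cost 4 + 9 + 11 = 24.
The greedy pick G, B, A, E, H costs 26; no covering selection beats 24.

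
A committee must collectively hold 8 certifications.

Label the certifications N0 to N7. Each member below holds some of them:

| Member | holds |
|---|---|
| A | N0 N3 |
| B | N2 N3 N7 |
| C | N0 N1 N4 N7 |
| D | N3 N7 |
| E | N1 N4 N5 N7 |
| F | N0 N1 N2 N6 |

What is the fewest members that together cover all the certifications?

D and E and F together: D ∪ E ∪ F = {N0, N1, N2, N3, N4, N5, N6, N7} — every certification is covered.
Only E contains N5, so E is forced; the remaining 4 certifications need at least 2 more members (each remaining member adds at most 3) — so at least 3 members are needed, and 3 is optimal.

3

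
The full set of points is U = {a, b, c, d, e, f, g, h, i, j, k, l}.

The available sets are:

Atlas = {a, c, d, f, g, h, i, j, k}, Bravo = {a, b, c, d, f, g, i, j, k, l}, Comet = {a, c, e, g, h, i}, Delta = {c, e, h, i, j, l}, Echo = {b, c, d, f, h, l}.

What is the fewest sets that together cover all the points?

Bravo and Delta together: Bravo ∪ Delta = {a, b, c, d, e, f, g, h, i, j, k, l} — every point is covered.
No single set has all 12 points (the largest, Bravo, has 10), so 2 is optimal.

2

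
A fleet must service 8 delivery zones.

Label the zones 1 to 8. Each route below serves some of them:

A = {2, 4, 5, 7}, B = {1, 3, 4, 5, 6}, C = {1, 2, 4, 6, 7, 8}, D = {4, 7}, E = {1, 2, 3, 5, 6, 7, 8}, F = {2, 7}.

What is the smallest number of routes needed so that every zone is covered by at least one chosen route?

B and E together: B ∪ E = {1, 2, 3, 4, 5, 6, 7, 8} — every zone is covered.
No single route has all 8 zones (the largest, E, has 7), so 2 is optimal.

2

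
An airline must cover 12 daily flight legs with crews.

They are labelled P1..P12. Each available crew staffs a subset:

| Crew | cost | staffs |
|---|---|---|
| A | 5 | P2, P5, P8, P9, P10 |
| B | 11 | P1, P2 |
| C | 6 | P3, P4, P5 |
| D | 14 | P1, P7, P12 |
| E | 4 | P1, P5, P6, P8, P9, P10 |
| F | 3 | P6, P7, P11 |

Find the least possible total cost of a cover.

28

A, C, D, F together cover every leg (A ∪ C ∪ D ∪ F = {P1, P2, P3, P4, P5, P6, P7, P8, P9, P10, P11, P12}); total cost 5 + 6 + 14 + 3 = 28.
The greedy pick E, F, C, A, D costs 32; no covering selection beats 28.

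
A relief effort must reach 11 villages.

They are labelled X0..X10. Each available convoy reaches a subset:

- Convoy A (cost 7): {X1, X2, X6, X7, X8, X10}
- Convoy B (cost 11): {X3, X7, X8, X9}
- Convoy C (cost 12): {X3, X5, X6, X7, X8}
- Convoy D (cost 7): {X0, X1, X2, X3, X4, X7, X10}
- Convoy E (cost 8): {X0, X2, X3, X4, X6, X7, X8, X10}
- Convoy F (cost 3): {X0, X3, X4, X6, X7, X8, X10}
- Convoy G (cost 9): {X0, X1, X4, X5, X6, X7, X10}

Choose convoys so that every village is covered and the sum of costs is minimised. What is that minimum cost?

B, D, G together cover every village (B ∪ D ∪ G = {X0, X1, X2, X3, X4, X5, X6, X7, X8, X9, X10}); total cost 11 + 7 + 9 = 27.
The greedy pick F, A, G, B costs 30; no covering selection beats 27.

27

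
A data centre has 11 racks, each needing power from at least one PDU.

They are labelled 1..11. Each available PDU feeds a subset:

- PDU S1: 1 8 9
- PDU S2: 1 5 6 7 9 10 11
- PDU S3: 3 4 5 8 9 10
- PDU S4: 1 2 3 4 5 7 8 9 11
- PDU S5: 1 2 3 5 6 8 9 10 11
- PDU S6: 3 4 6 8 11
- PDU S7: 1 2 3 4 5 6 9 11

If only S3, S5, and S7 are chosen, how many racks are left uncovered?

1

Union of S3, S5, S7 = {1, 2, 3, 4, 5, 6, 8, 9, 10, 11}.
Not covered: 7 — 1 rack.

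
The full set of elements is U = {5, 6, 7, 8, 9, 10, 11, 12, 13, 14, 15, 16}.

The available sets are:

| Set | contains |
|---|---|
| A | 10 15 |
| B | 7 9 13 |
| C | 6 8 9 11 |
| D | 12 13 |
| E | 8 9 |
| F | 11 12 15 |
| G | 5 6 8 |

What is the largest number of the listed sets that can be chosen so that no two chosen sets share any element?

A, B, G are pairwise disjoint (A={10,15}; B={7,9,13}; G={5,6,8}).
Every remaining set overlaps one of these, and no 4 of the listed sets are pairwise disjoint, so 3 is the maximum.

3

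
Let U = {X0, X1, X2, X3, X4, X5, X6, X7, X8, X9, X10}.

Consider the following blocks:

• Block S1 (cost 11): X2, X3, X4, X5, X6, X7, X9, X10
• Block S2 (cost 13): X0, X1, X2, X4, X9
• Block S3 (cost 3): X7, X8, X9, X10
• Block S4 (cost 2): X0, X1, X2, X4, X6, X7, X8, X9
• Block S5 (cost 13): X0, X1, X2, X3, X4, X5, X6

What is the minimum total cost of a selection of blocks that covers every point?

S1, S4 together cover every point (S1 ∪ S4 = {X0, X1, X2, X3, X4, X5, X6, X7, X8, X9, X10}); total cost 11 + 2 = 13.
The greedy pick S4, S3, S1 costs 16; no covering selection beats 13.

13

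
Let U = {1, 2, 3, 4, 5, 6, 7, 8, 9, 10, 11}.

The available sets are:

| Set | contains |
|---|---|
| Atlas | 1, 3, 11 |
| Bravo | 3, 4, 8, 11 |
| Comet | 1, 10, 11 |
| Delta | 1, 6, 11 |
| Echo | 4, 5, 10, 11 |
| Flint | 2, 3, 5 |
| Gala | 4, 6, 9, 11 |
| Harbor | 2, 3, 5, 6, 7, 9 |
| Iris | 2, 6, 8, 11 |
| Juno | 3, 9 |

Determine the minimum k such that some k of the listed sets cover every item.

Bravo and Comet and Harbor together: Bravo ∪ Comet ∪ Harbor = {1, 2, 3, 4, 5, 6, 7, 8, 9, 10, 11} — every item is covered.
Only Harbor contains 7, so Harbor is forced; the remaining 5 items need at least 2 more sets (each remaining set adds at most 3) — so at least 3 sets are needed, and 3 is optimal.

3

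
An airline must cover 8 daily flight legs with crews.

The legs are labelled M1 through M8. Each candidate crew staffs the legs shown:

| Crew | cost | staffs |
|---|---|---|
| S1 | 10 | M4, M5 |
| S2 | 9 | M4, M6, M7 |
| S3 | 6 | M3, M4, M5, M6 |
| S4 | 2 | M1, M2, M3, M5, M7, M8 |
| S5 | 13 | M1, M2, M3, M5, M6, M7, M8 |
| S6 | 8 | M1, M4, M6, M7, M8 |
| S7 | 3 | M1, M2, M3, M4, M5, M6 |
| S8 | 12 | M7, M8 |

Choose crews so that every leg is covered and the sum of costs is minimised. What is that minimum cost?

5

S4, S7 together cover every leg (S4 ∪ S7 = {M1, M2, M3, M4, M5, M6, M7, M8}); total cost 2 + 3 = 5.
No covering selection has total cost below 5.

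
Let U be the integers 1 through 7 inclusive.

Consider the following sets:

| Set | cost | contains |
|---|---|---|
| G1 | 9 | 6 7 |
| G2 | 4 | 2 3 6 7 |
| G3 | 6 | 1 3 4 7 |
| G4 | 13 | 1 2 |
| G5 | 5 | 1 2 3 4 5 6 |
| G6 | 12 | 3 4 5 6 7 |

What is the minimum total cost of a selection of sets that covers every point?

9

G2, G5 together cover every point (G2 ∪ G5 = {1, 2, 3, 4, 5, 6, 7}); total cost 4 + 5 = 9.
No covering selection has total cost below 9.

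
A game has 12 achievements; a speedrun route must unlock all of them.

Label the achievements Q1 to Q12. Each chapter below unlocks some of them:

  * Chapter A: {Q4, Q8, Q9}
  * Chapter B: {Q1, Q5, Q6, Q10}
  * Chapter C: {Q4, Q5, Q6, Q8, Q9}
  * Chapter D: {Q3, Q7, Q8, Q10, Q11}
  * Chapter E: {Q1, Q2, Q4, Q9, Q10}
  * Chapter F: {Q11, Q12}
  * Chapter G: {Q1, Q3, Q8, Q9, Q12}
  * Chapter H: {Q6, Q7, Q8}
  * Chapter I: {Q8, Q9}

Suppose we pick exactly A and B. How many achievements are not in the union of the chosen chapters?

5

Union of A, B = {Q1, Q4, Q5, Q6, Q8, Q9, Q10}.
Not covered: Q2, Q3, Q7, Q11, Q12 — 5 achievements.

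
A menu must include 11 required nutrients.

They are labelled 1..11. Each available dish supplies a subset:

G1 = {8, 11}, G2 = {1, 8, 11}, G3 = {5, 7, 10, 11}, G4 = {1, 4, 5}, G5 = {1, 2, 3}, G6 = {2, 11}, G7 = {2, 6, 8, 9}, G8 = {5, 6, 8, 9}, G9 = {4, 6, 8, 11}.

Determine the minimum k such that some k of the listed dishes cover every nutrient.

G3 and G5 and G7 and G9 together: G3 ∪ G5 ∪ G7 ∪ G9 = {1, 2, 3, 4, 5, 6, 7, 8, 9, 10, 11} — every nutrient is covered.
No 3 of the 9 dishes cover everything (all 84 combinations miss at least one nutrient), so 4 is optimal.

4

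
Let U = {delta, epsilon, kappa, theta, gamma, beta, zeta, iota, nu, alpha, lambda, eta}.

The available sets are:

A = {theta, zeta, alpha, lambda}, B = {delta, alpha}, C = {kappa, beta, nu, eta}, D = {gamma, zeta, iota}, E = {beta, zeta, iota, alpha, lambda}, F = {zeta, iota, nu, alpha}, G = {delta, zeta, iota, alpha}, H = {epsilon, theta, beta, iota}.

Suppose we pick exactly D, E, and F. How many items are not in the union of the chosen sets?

5

Union of D, E, F = {gamma, beta, zeta, iota, nu, alpha, lambda}.
Not covered: delta, epsilon, kappa, theta, eta — 5 items.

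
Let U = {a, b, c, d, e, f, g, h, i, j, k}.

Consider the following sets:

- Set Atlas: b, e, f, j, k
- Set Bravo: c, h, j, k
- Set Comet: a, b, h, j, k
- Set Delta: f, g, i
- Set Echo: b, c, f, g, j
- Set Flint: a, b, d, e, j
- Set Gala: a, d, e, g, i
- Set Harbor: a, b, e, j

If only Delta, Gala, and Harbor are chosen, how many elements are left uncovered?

3

Union of Delta, Gala, Harbor = {a, b, d, e, f, g, i, j}.
Not covered: c, h, k — 3 elements.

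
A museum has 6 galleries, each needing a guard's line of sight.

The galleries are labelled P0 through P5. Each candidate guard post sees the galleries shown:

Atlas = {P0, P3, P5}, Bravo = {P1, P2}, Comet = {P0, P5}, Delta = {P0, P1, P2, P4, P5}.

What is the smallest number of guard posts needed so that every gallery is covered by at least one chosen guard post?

Take {Atlas, Delta}. Their union is {P0, P1, P2, P3, P4, P5}, which is all 6 galleries.
No single guard post has all 6 galleries (the largest, Delta, has 5), so 2 is optimal.

2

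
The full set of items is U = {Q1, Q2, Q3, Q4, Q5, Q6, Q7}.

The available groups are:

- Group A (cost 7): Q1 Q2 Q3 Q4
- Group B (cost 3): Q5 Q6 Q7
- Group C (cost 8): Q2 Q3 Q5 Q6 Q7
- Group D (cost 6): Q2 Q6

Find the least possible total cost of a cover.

10

A, B together cover every item (A ∪ B = {Q1, Q2, Q3, Q4, Q5, Q6, Q7}); total cost 7 + 3 = 10.
No covering selection has total cost below 10.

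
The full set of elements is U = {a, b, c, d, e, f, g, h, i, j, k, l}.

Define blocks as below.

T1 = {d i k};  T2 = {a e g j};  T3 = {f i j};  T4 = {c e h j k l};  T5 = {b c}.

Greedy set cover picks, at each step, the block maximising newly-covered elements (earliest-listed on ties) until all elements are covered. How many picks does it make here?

Greedy: pick T4 (covers 6 new) → pick T1 (covers 2 new) → pick T2 (covers 2 new) → pick T3 (covers 1 new) → pick T5 (covers 1 new). Total picks: 5.

5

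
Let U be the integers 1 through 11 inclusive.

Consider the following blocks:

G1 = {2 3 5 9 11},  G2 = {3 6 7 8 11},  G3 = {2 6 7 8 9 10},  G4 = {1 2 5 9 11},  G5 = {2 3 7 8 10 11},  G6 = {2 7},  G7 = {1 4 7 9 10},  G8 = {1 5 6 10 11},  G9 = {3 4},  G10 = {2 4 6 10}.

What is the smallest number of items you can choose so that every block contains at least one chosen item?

H = {2, 3, 10} meets every block (each contains at least one member of H), and |H| = 3.
The blocks G6, G8, G9 are pairwise disjoint, so any hitting set needs a separate item for each — at least 3. Hence 3 is optimal.

3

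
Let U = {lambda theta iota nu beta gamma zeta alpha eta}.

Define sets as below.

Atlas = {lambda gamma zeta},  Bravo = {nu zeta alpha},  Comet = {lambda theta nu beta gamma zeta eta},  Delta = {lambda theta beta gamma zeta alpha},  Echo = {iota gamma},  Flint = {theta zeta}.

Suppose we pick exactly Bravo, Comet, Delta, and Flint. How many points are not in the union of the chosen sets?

Union of Bravo, Comet, Delta, Flint = {lambda, theta, nu, beta, gamma, zeta, alpha, eta}.
Not covered: iota — 1 point.

1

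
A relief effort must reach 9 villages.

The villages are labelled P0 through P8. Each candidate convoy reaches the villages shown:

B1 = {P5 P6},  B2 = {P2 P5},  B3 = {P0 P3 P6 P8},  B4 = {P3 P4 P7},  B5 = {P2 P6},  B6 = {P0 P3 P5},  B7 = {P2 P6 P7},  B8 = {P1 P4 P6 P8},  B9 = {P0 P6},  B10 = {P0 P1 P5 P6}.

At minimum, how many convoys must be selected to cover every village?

3

B6 and B7 and B8 together: B6 ∪ B7 ∪ B8 = {P0, P1, P2, P3, P4, P5, P6, P7, P8} — every village is covered.
Each convoy has at most 4 villages, and 2·4 = 8 < 9 — so at least 3 convoys are needed, and 3 is optimal.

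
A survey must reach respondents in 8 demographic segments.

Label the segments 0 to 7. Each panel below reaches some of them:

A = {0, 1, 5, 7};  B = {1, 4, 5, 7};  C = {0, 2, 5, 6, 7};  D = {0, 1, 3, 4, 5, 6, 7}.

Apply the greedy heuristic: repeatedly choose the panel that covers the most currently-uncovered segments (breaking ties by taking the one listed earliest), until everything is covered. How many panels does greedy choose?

2

Greedy: pick D (covers 7 new) → pick C (covers 1 new). Total picks: 2.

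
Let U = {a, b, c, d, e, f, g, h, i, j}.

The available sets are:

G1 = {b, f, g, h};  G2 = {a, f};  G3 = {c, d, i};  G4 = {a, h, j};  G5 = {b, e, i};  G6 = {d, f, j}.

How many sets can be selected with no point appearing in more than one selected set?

2

G5, G6 are pairwise disjoint (G5={b,e,i}; G6={d,f,j}).
Every remaining set overlaps one of these, and no 3 of the listed sets are pairwise disjoint, so 2 is the maximum.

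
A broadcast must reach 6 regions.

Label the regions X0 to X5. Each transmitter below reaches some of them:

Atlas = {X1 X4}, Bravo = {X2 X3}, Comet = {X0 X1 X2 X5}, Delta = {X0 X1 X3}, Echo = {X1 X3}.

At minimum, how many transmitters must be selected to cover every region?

Take {Atlas, Comet, Echo}. Their union is {X0, X1, X2, X3, X4, X5}, which is all 6 regions.
Only Atlas contains X4, so Atlas is forced; the remaining 4 regions need at least 2 more transmitters (each remaining transmitter adds at most 3) — so at least 3 transmitters are needed, and 3 is optimal.

3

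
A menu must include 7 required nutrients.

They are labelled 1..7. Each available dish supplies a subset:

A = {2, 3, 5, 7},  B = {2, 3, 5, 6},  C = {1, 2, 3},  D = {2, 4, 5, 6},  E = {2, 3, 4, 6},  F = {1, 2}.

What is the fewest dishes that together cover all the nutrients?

3

Take {A, C, D}. Their union is {1, 2, 3, 4, 5, 6, 7}, which is all 7 nutrients.
Only A contains 7, so A is forced; the remaining 3 nutrients need at least 2 more dishes (each remaining dish adds at most 2) — so at least 3 dishes are needed, and 3 is optimal.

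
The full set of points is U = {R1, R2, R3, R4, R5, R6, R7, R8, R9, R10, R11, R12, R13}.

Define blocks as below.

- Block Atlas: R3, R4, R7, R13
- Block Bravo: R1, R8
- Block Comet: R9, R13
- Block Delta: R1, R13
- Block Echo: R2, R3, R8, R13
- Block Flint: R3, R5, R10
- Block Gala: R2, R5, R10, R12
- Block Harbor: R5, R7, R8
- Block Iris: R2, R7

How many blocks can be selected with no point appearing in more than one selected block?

4

Bravo, Comet, Flint, Iris are pairwise disjoint (Bravo={R1,R8}; Comet={R9,R13}; Flint={R3,R5,R10}; Iris={R2,R7}).
Every remaining block overlaps one of these, and no 5 of the listed blocks are pairwise disjoint, so 4 is the maximum.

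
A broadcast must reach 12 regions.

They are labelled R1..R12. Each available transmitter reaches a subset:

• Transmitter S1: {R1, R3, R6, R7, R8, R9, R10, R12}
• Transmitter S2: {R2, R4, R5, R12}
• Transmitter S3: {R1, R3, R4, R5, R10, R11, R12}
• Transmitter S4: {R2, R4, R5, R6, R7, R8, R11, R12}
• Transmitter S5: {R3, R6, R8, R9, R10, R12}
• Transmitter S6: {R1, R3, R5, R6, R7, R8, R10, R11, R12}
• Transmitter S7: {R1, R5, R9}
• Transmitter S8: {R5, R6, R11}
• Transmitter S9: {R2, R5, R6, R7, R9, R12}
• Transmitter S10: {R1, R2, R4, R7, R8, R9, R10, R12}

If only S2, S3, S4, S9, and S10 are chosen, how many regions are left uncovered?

0

Union of S2, S3, S4, S9, S10 = {R1, R2, R3, R4, R5, R6, R7, R8, R9, R10, R11, R12} — that's every region, so 0 are uncovered.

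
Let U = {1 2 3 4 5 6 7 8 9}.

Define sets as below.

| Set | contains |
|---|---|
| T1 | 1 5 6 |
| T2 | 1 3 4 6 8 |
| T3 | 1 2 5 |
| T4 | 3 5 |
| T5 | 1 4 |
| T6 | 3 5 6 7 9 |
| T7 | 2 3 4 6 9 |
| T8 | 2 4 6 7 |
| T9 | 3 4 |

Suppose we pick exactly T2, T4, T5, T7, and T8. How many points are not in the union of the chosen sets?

0

Union of T2, T4, T5, T7, T8 = {1, 2, 3, 4, 5, 6, 7, 8, 9} — that's every point, so 0 are uncovered.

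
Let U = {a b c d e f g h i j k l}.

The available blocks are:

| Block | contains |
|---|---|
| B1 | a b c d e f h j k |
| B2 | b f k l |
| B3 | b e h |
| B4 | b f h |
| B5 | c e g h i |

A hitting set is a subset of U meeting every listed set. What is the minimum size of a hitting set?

2

The 2 elements {b, c} hit every block.
The blocks B2, B5 are pairwise disjoint, so any hitting set needs a separate element for each — at least 2. Hence 2 is optimal.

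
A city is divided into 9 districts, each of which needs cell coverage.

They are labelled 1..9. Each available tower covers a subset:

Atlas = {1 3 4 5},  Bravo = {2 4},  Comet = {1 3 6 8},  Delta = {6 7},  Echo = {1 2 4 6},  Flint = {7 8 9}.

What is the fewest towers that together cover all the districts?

3

Atlas and Echo and Flint together: Atlas ∪ Echo ∪ Flint = {1, 2, 3, 4, 5, 6, 7, 8, 9} — every district is covered.
Each tower has at most 4 districts, and 2·4 = 8 < 9 — so at least 3 towers are needed, and 3 is optimal.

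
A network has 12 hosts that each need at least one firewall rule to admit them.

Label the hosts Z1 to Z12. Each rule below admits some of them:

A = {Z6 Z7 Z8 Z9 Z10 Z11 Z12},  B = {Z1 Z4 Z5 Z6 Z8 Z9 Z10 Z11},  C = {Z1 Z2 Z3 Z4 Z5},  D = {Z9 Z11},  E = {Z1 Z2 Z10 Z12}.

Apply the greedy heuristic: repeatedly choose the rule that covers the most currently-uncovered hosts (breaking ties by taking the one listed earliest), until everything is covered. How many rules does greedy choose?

3

Greedy: pick B (covers 8 new) → pick A (covers 2 new) → pick C (covers 2 new). Total picks: 3.
(The true minimum cover uses only 2 rules, so greedy is not optimal here.)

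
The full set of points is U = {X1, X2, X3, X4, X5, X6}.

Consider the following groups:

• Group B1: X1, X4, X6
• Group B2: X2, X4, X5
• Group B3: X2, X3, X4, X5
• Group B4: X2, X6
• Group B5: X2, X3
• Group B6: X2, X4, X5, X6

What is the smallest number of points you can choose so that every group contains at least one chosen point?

2

Take H = {X2, X6}. Each listed group contains at least one of these, so H is a hitting set of size 2.
The groups B1, B5 are pairwise disjoint, so any hitting set needs a separate point for each — at least 2. Hence 2 is optimal.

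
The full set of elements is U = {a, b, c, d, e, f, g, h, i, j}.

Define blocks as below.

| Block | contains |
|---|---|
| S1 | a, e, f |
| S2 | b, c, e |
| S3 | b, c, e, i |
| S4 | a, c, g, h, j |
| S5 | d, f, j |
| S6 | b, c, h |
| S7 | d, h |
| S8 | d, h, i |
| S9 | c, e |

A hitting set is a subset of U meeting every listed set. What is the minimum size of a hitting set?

3

Take T = {c, d, f}. Each listed block contains at least one of these, so T is a hitting set of size 3.
No choice of 2 elements meets every block, so 3 is the minimum.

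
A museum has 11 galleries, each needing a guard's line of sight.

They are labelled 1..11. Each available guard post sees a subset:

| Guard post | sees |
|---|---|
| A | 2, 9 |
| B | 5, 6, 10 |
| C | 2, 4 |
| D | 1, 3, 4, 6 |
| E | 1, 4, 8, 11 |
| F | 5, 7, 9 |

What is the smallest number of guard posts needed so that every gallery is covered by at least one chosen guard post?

5

B and C and D and E and F together: B ∪ C ∪ D ∪ E ∪ F = {1, 2, 3, 4, 5, 6, 7, 8, 9, 10, 11} — every gallery is covered.
No 4 of the 6 guard posts cover everything (all 15 combinations miss at least one gallery), so 5 is optimal.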